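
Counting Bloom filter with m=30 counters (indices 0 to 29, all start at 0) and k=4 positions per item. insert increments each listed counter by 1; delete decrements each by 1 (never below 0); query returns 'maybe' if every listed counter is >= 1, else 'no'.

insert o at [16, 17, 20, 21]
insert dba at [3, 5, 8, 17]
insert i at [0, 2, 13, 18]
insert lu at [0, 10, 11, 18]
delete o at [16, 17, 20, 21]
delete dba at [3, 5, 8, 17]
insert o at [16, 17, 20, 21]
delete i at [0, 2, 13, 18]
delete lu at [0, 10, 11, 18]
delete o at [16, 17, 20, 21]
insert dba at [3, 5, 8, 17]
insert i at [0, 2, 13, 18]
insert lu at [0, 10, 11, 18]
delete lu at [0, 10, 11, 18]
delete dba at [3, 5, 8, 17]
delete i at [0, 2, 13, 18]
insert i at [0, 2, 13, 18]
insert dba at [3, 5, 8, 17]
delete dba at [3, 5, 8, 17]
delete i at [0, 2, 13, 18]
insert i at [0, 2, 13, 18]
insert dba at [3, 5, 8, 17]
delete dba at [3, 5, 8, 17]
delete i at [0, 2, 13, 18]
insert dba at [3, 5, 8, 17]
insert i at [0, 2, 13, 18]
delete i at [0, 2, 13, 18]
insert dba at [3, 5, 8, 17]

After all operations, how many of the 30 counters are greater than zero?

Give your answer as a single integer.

Step 1: insert o at [16, 17, 20, 21] -> counters=[0,0,0,0,0,0,0,0,0,0,0,0,0,0,0,0,1,1,0,0,1,1,0,0,0,0,0,0,0,0]
Step 2: insert dba at [3, 5, 8, 17] -> counters=[0,0,0,1,0,1,0,0,1,0,0,0,0,0,0,0,1,2,0,0,1,1,0,0,0,0,0,0,0,0]
Step 3: insert i at [0, 2, 13, 18] -> counters=[1,0,1,1,0,1,0,0,1,0,0,0,0,1,0,0,1,2,1,0,1,1,0,0,0,0,0,0,0,0]
Step 4: insert lu at [0, 10, 11, 18] -> counters=[2,0,1,1,0,1,0,0,1,0,1,1,0,1,0,0,1,2,2,0,1,1,0,0,0,0,0,0,0,0]
Step 5: delete o at [16, 17, 20, 21] -> counters=[2,0,1,1,0,1,0,0,1,0,1,1,0,1,0,0,0,1,2,0,0,0,0,0,0,0,0,0,0,0]
Step 6: delete dba at [3, 5, 8, 17] -> counters=[2,0,1,0,0,0,0,0,0,0,1,1,0,1,0,0,0,0,2,0,0,0,0,0,0,0,0,0,0,0]
Step 7: insert o at [16, 17, 20, 21] -> counters=[2,0,1,0,0,0,0,0,0,0,1,1,0,1,0,0,1,1,2,0,1,1,0,0,0,0,0,0,0,0]
Step 8: delete i at [0, 2, 13, 18] -> counters=[1,0,0,0,0,0,0,0,0,0,1,1,0,0,0,0,1,1,1,0,1,1,0,0,0,0,0,0,0,0]
Step 9: delete lu at [0, 10, 11, 18] -> counters=[0,0,0,0,0,0,0,0,0,0,0,0,0,0,0,0,1,1,0,0,1,1,0,0,0,0,0,0,0,0]
Step 10: delete o at [16, 17, 20, 21] -> counters=[0,0,0,0,0,0,0,0,0,0,0,0,0,0,0,0,0,0,0,0,0,0,0,0,0,0,0,0,0,0]
Step 11: insert dba at [3, 5, 8, 17] -> counters=[0,0,0,1,0,1,0,0,1,0,0,0,0,0,0,0,0,1,0,0,0,0,0,0,0,0,0,0,0,0]
Step 12: insert i at [0, 2, 13, 18] -> counters=[1,0,1,1,0,1,0,0,1,0,0,0,0,1,0,0,0,1,1,0,0,0,0,0,0,0,0,0,0,0]
Step 13: insert lu at [0, 10, 11, 18] -> counters=[2,0,1,1,0,1,0,0,1,0,1,1,0,1,0,0,0,1,2,0,0,0,0,0,0,0,0,0,0,0]
Step 14: delete lu at [0, 10, 11, 18] -> counters=[1,0,1,1,0,1,0,0,1,0,0,0,0,1,0,0,0,1,1,0,0,0,0,0,0,0,0,0,0,0]
Step 15: delete dba at [3, 5, 8, 17] -> counters=[1,0,1,0,0,0,0,0,0,0,0,0,0,1,0,0,0,0,1,0,0,0,0,0,0,0,0,0,0,0]
Step 16: delete i at [0, 2, 13, 18] -> counters=[0,0,0,0,0,0,0,0,0,0,0,0,0,0,0,0,0,0,0,0,0,0,0,0,0,0,0,0,0,0]
Step 17: insert i at [0, 2, 13, 18] -> counters=[1,0,1,0,0,0,0,0,0,0,0,0,0,1,0,0,0,0,1,0,0,0,0,0,0,0,0,0,0,0]
Step 18: insert dba at [3, 5, 8, 17] -> counters=[1,0,1,1,0,1,0,0,1,0,0,0,0,1,0,0,0,1,1,0,0,0,0,0,0,0,0,0,0,0]
Step 19: delete dba at [3, 5, 8, 17] -> counters=[1,0,1,0,0,0,0,0,0,0,0,0,0,1,0,0,0,0,1,0,0,0,0,0,0,0,0,0,0,0]
Step 20: delete i at [0, 2, 13, 18] -> counters=[0,0,0,0,0,0,0,0,0,0,0,0,0,0,0,0,0,0,0,0,0,0,0,0,0,0,0,0,0,0]
Step 21: insert i at [0, 2, 13, 18] -> counters=[1,0,1,0,0,0,0,0,0,0,0,0,0,1,0,0,0,0,1,0,0,0,0,0,0,0,0,0,0,0]
Step 22: insert dba at [3, 5, 8, 17] -> counters=[1,0,1,1,0,1,0,0,1,0,0,0,0,1,0,0,0,1,1,0,0,0,0,0,0,0,0,0,0,0]
Step 23: delete dba at [3, 5, 8, 17] -> counters=[1,0,1,0,0,0,0,0,0,0,0,0,0,1,0,0,0,0,1,0,0,0,0,0,0,0,0,0,0,0]
Step 24: delete i at [0, 2, 13, 18] -> counters=[0,0,0,0,0,0,0,0,0,0,0,0,0,0,0,0,0,0,0,0,0,0,0,0,0,0,0,0,0,0]
Step 25: insert dba at [3, 5, 8, 17] -> counters=[0,0,0,1,0,1,0,0,1,0,0,0,0,0,0,0,0,1,0,0,0,0,0,0,0,0,0,0,0,0]
Step 26: insert i at [0, 2, 13, 18] -> counters=[1,0,1,1,0,1,0,0,1,0,0,0,0,1,0,0,0,1,1,0,0,0,0,0,0,0,0,0,0,0]
Step 27: delete i at [0, 2, 13, 18] -> counters=[0,0,0,1,0,1,0,0,1,0,0,0,0,0,0,0,0,1,0,0,0,0,0,0,0,0,0,0,0,0]
Step 28: insert dba at [3, 5, 8, 17] -> counters=[0,0,0,2,0,2,0,0,2,0,0,0,0,0,0,0,0,2,0,0,0,0,0,0,0,0,0,0,0,0]
Final counters=[0,0,0,2,0,2,0,0,2,0,0,0,0,0,0,0,0,2,0,0,0,0,0,0,0,0,0,0,0,0] -> 4 nonzero

Answer: 4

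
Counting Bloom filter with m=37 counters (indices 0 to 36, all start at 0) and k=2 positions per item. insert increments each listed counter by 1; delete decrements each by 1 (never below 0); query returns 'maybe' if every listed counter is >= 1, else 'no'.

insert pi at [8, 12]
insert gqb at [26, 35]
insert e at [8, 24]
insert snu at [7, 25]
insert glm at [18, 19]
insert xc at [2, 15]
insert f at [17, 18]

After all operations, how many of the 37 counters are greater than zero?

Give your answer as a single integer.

Answer: 12

Derivation:
Step 1: insert pi at [8, 12] -> counters=[0,0,0,0,0,0,0,0,1,0,0,0,1,0,0,0,0,0,0,0,0,0,0,0,0,0,0,0,0,0,0,0,0,0,0,0,0]
Step 2: insert gqb at [26, 35] -> counters=[0,0,0,0,0,0,0,0,1,0,0,0,1,0,0,0,0,0,0,0,0,0,0,0,0,0,1,0,0,0,0,0,0,0,0,1,0]
Step 3: insert e at [8, 24] -> counters=[0,0,0,0,0,0,0,0,2,0,0,0,1,0,0,0,0,0,0,0,0,0,0,0,1,0,1,0,0,0,0,0,0,0,0,1,0]
Step 4: insert snu at [7, 25] -> counters=[0,0,0,0,0,0,0,1,2,0,0,0,1,0,0,0,0,0,0,0,0,0,0,0,1,1,1,0,0,0,0,0,0,0,0,1,0]
Step 5: insert glm at [18, 19] -> counters=[0,0,0,0,0,0,0,1,2,0,0,0,1,0,0,0,0,0,1,1,0,0,0,0,1,1,1,0,0,0,0,0,0,0,0,1,0]
Step 6: insert xc at [2, 15] -> counters=[0,0,1,0,0,0,0,1,2,0,0,0,1,0,0,1,0,0,1,1,0,0,0,0,1,1,1,0,0,0,0,0,0,0,0,1,0]
Step 7: insert f at [17, 18] -> counters=[0,0,1,0,0,0,0,1,2,0,0,0,1,0,0,1,0,1,2,1,0,0,0,0,1,1,1,0,0,0,0,0,0,0,0,1,0]
Final counters=[0,0,1,0,0,0,0,1,2,0,0,0,1,0,0,1,0,1,2,1,0,0,0,0,1,1,1,0,0,0,0,0,0,0,0,1,0] -> 12 nonzero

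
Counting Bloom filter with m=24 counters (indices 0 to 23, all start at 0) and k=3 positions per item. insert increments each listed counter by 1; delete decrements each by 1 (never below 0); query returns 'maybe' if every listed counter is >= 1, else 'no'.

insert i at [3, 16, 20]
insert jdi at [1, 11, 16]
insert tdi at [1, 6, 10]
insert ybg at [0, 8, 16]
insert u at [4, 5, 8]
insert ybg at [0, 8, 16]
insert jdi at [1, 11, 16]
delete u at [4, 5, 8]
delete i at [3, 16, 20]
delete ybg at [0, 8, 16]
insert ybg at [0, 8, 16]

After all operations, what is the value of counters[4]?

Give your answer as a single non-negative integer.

Step 1: insert i at [3, 16, 20] -> counters=[0,0,0,1,0,0,0,0,0,0,0,0,0,0,0,0,1,0,0,0,1,0,0,0]
Step 2: insert jdi at [1, 11, 16] -> counters=[0,1,0,1,0,0,0,0,0,0,0,1,0,0,0,0,2,0,0,0,1,0,0,0]
Step 3: insert tdi at [1, 6, 10] -> counters=[0,2,0,1,0,0,1,0,0,0,1,1,0,0,0,0,2,0,0,0,1,0,0,0]
Step 4: insert ybg at [0, 8, 16] -> counters=[1,2,0,1,0,0,1,0,1,0,1,1,0,0,0,0,3,0,0,0,1,0,0,0]
Step 5: insert u at [4, 5, 8] -> counters=[1,2,0,1,1,1,1,0,2,0,1,1,0,0,0,0,3,0,0,0,1,0,0,0]
Step 6: insert ybg at [0, 8, 16] -> counters=[2,2,0,1,1,1,1,0,3,0,1,1,0,0,0,0,4,0,0,0,1,0,0,0]
Step 7: insert jdi at [1, 11, 16] -> counters=[2,3,0,1,1,1,1,0,3,0,1,2,0,0,0,0,5,0,0,0,1,0,0,0]
Step 8: delete u at [4, 5, 8] -> counters=[2,3,0,1,0,0,1,0,2,0,1,2,0,0,0,0,5,0,0,0,1,0,0,0]
Step 9: delete i at [3, 16, 20] -> counters=[2,3,0,0,0,0,1,0,2,0,1,2,0,0,0,0,4,0,0,0,0,0,0,0]
Step 10: delete ybg at [0, 8, 16] -> counters=[1,3,0,0,0,0,1,0,1,0,1,2,0,0,0,0,3,0,0,0,0,0,0,0]
Step 11: insert ybg at [0, 8, 16] -> counters=[2,3,0,0,0,0,1,0,2,0,1,2,0,0,0,0,4,0,0,0,0,0,0,0]
Final counters=[2,3,0,0,0,0,1,0,2,0,1,2,0,0,0,0,4,0,0,0,0,0,0,0] -> counters[4]=0

Answer: 0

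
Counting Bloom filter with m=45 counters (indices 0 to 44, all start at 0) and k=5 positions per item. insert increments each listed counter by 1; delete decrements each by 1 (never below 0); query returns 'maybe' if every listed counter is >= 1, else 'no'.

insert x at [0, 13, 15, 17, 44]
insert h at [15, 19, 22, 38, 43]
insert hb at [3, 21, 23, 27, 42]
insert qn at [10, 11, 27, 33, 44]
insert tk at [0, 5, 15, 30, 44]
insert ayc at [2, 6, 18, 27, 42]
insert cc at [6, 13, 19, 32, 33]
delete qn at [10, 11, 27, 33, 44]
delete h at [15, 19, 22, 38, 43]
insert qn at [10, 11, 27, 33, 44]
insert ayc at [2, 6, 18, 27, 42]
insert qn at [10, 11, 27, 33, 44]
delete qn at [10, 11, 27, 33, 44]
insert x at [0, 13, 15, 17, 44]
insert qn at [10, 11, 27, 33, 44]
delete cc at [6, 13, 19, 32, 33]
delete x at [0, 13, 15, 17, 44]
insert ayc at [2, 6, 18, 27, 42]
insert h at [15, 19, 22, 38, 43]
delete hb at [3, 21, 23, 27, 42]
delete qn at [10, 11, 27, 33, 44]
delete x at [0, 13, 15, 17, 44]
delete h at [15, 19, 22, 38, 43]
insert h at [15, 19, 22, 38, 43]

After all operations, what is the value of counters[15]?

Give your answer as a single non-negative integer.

Step 1: insert x at [0, 13, 15, 17, 44] -> counters=[1,0,0,0,0,0,0,0,0,0,0,0,0,1,0,1,0,1,0,0,0,0,0,0,0,0,0,0,0,0,0,0,0,0,0,0,0,0,0,0,0,0,0,0,1]
Step 2: insert h at [15, 19, 22, 38, 43] -> counters=[1,0,0,0,0,0,0,0,0,0,0,0,0,1,0,2,0,1,0,1,0,0,1,0,0,0,0,0,0,0,0,0,0,0,0,0,0,0,1,0,0,0,0,1,1]
Step 3: insert hb at [3, 21, 23, 27, 42] -> counters=[1,0,0,1,0,0,0,0,0,0,0,0,0,1,0,2,0,1,0,1,0,1,1,1,0,0,0,1,0,0,0,0,0,0,0,0,0,0,1,0,0,0,1,1,1]
Step 4: insert qn at [10, 11, 27, 33, 44] -> counters=[1,0,0,1,0,0,0,0,0,0,1,1,0,1,0,2,0,1,0,1,0,1,1,1,0,0,0,2,0,0,0,0,0,1,0,0,0,0,1,0,0,0,1,1,2]
Step 5: insert tk at [0, 5, 15, 30, 44] -> counters=[2,0,0,1,0,1,0,0,0,0,1,1,0,1,0,3,0,1,0,1,0,1,1,1,0,0,0,2,0,0,1,0,0,1,0,0,0,0,1,0,0,0,1,1,3]
Step 6: insert ayc at [2, 6, 18, 27, 42] -> counters=[2,0,1,1,0,1,1,0,0,0,1,1,0,1,0,3,0,1,1,1,0,1,1,1,0,0,0,3,0,0,1,0,0,1,0,0,0,0,1,0,0,0,2,1,3]
Step 7: insert cc at [6, 13, 19, 32, 33] -> counters=[2,0,1,1,0,1,2,0,0,0,1,1,0,2,0,3,0,1,1,2,0,1,1,1,0,0,0,3,0,0,1,0,1,2,0,0,0,0,1,0,0,0,2,1,3]
Step 8: delete qn at [10, 11, 27, 33, 44] -> counters=[2,0,1,1,0,1,2,0,0,0,0,0,0,2,0,3,0,1,1,2,0,1,1,1,0,0,0,2,0,0,1,0,1,1,0,0,0,0,1,0,0,0,2,1,2]
Step 9: delete h at [15, 19, 22, 38, 43] -> counters=[2,0,1,1,0,1,2,0,0,0,0,0,0,2,0,2,0,1,1,1,0,1,0,1,0,0,0,2,0,0,1,0,1,1,0,0,0,0,0,0,0,0,2,0,2]
Step 10: insert qn at [10, 11, 27, 33, 44] -> counters=[2,0,1,1,0,1,2,0,0,0,1,1,0,2,0,2,0,1,1,1,0,1,0,1,0,0,0,3,0,0,1,0,1,2,0,0,0,0,0,0,0,0,2,0,3]
Step 11: insert ayc at [2, 6, 18, 27, 42] -> counters=[2,0,2,1,0,1,3,0,0,0,1,1,0,2,0,2,0,1,2,1,0,1,0,1,0,0,0,4,0,0,1,0,1,2,0,0,0,0,0,0,0,0,3,0,3]
Step 12: insert qn at [10, 11, 27, 33, 44] -> counters=[2,0,2,1,0,1,3,0,0,0,2,2,0,2,0,2,0,1,2,1,0,1,0,1,0,0,0,5,0,0,1,0,1,3,0,0,0,0,0,0,0,0,3,0,4]
Step 13: delete qn at [10, 11, 27, 33, 44] -> counters=[2,0,2,1,0,1,3,0,0,0,1,1,0,2,0,2,0,1,2,1,0,1,0,1,0,0,0,4,0,0,1,0,1,2,0,0,0,0,0,0,0,0,3,0,3]
Step 14: insert x at [0, 13, 15, 17, 44] -> counters=[3,0,2,1,0,1,3,0,0,0,1,1,0,3,0,3,0,2,2,1,0,1,0,1,0,0,0,4,0,0,1,0,1,2,0,0,0,0,0,0,0,0,3,0,4]
Step 15: insert qn at [10, 11, 27, 33, 44] -> counters=[3,0,2,1,0,1,3,0,0,0,2,2,0,3,0,3,0,2,2,1,0,1,0,1,0,0,0,5,0,0,1,0,1,3,0,0,0,0,0,0,0,0,3,0,5]
Step 16: delete cc at [6, 13, 19, 32, 33] -> counters=[3,0,2,1,0,1,2,0,0,0,2,2,0,2,0,3,0,2,2,0,0,1,0,1,0,0,0,5,0,0,1,0,0,2,0,0,0,0,0,0,0,0,3,0,5]
Step 17: delete x at [0, 13, 15, 17, 44] -> counters=[2,0,2,1,0,1,2,0,0,0,2,2,0,1,0,2,0,1,2,0,0,1,0,1,0,0,0,5,0,0,1,0,0,2,0,0,0,0,0,0,0,0,3,0,4]
Step 18: insert ayc at [2, 6, 18, 27, 42] -> counters=[2,0,3,1,0,1,3,0,0,0,2,2,0,1,0,2,0,1,3,0,0,1,0,1,0,0,0,6,0,0,1,0,0,2,0,0,0,0,0,0,0,0,4,0,4]
Step 19: insert h at [15, 19, 22, 38, 43] -> counters=[2,0,3,1,0,1,3,0,0,0,2,2,0,1,0,3,0,1,3,1,0,1,1,1,0,0,0,6,0,0,1,0,0,2,0,0,0,0,1,0,0,0,4,1,4]
Step 20: delete hb at [3, 21, 23, 27, 42] -> counters=[2,0,3,0,0,1,3,0,0,0,2,2,0,1,0,3,0,1,3,1,0,0,1,0,0,0,0,5,0,0,1,0,0,2,0,0,0,0,1,0,0,0,3,1,4]
Step 21: delete qn at [10, 11, 27, 33, 44] -> counters=[2,0,3,0,0,1,3,0,0,0,1,1,0,1,0,3,0,1,3,1,0,0,1,0,0,0,0,4,0,0,1,0,0,1,0,0,0,0,1,0,0,0,3,1,3]
Step 22: delete x at [0, 13, 15, 17, 44] -> counters=[1,0,3,0,0,1,3,0,0,0,1,1,0,0,0,2,0,0,3,1,0,0,1,0,0,0,0,4,0,0,1,0,0,1,0,0,0,0,1,0,0,0,3,1,2]
Step 23: delete h at [15, 19, 22, 38, 43] -> counters=[1,0,3,0,0,1,3,0,0,0,1,1,0,0,0,1,0,0,3,0,0,0,0,0,0,0,0,4,0,0,1,0,0,1,0,0,0,0,0,0,0,0,3,0,2]
Step 24: insert h at [15, 19, 22, 38, 43] -> counters=[1,0,3,0,0,1,3,0,0,0,1,1,0,0,0,2,0,0,3,1,0,0,1,0,0,0,0,4,0,0,1,0,0,1,0,0,0,0,1,0,0,0,3,1,2]
Final counters=[1,0,3,0,0,1,3,0,0,0,1,1,0,0,0,2,0,0,3,1,0,0,1,0,0,0,0,4,0,0,1,0,0,1,0,0,0,0,1,0,0,0,3,1,2] -> counters[15]=2

Answer: 2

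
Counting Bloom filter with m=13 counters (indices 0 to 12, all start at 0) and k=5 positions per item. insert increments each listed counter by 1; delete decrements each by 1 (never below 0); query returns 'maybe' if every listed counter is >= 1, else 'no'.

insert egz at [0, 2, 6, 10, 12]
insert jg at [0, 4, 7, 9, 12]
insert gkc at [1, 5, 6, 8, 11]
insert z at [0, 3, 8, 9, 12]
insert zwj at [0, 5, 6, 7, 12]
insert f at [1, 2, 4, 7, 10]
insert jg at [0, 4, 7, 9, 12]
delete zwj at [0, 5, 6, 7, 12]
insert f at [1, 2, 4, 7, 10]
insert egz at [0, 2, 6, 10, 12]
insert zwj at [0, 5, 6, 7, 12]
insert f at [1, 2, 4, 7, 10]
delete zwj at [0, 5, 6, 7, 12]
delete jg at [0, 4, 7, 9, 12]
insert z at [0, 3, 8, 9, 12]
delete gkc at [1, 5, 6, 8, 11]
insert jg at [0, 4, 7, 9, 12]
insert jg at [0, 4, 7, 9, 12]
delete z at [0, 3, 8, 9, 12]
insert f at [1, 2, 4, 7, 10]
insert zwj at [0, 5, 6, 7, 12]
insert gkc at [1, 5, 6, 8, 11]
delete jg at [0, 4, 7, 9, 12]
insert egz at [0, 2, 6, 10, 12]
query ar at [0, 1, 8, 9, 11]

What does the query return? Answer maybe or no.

Step 1: insert egz at [0, 2, 6, 10, 12] -> counters=[1,0,1,0,0,0,1,0,0,0,1,0,1]
Step 2: insert jg at [0, 4, 7, 9, 12] -> counters=[2,0,1,0,1,0,1,1,0,1,1,0,2]
Step 3: insert gkc at [1, 5, 6, 8, 11] -> counters=[2,1,1,0,1,1,2,1,1,1,1,1,2]
Step 4: insert z at [0, 3, 8, 9, 12] -> counters=[3,1,1,1,1,1,2,1,2,2,1,1,3]
Step 5: insert zwj at [0, 5, 6, 7, 12] -> counters=[4,1,1,1,1,2,3,2,2,2,1,1,4]
Step 6: insert f at [1, 2, 4, 7, 10] -> counters=[4,2,2,1,2,2,3,3,2,2,2,1,4]
Step 7: insert jg at [0, 4, 7, 9, 12] -> counters=[5,2,2,1,3,2,3,4,2,3,2,1,5]
Step 8: delete zwj at [0, 5, 6, 7, 12] -> counters=[4,2,2,1,3,1,2,3,2,3,2,1,4]
Step 9: insert f at [1, 2, 4, 7, 10] -> counters=[4,3,3,1,4,1,2,4,2,3,3,1,4]
Step 10: insert egz at [0, 2, 6, 10, 12] -> counters=[5,3,4,1,4,1,3,4,2,3,4,1,5]
Step 11: insert zwj at [0, 5, 6, 7, 12] -> counters=[6,3,4,1,4,2,4,5,2,3,4,1,6]
Step 12: insert f at [1, 2, 4, 7, 10] -> counters=[6,4,5,1,5,2,4,6,2,3,5,1,6]
Step 13: delete zwj at [0, 5, 6, 7, 12] -> counters=[5,4,5,1,5,1,3,5,2,3,5,1,5]
Step 14: delete jg at [0, 4, 7, 9, 12] -> counters=[4,4,5,1,4,1,3,4,2,2,5,1,4]
Step 15: insert z at [0, 3, 8, 9, 12] -> counters=[5,4,5,2,4,1,3,4,3,3,5,1,5]
Step 16: delete gkc at [1, 5, 6, 8, 11] -> counters=[5,3,5,2,4,0,2,4,2,3,5,0,5]
Step 17: insert jg at [0, 4, 7, 9, 12] -> counters=[6,3,5,2,5,0,2,5,2,4,5,0,6]
Step 18: insert jg at [0, 4, 7, 9, 12] -> counters=[7,3,5,2,6,0,2,6,2,5,5,0,7]
Step 19: delete z at [0, 3, 8, 9, 12] -> counters=[6,3,5,1,6,0,2,6,1,4,5,0,6]
Step 20: insert f at [1, 2, 4, 7, 10] -> counters=[6,4,6,1,7,0,2,7,1,4,6,0,6]
Step 21: insert zwj at [0, 5, 6, 7, 12] -> counters=[7,4,6,1,7,1,3,8,1,4,6,0,7]
Step 22: insert gkc at [1, 5, 6, 8, 11] -> counters=[7,5,6,1,7,2,4,8,2,4,6,1,7]
Step 23: delete jg at [0, 4, 7, 9, 12] -> counters=[6,5,6,1,6,2,4,7,2,3,6,1,6]
Step 24: insert egz at [0, 2, 6, 10, 12] -> counters=[7,5,7,1,6,2,5,7,2,3,7,1,7]
Query ar: check counters[0]=7 counters[1]=5 counters[8]=2 counters[9]=3 counters[11]=1 -> maybe

Answer: maybe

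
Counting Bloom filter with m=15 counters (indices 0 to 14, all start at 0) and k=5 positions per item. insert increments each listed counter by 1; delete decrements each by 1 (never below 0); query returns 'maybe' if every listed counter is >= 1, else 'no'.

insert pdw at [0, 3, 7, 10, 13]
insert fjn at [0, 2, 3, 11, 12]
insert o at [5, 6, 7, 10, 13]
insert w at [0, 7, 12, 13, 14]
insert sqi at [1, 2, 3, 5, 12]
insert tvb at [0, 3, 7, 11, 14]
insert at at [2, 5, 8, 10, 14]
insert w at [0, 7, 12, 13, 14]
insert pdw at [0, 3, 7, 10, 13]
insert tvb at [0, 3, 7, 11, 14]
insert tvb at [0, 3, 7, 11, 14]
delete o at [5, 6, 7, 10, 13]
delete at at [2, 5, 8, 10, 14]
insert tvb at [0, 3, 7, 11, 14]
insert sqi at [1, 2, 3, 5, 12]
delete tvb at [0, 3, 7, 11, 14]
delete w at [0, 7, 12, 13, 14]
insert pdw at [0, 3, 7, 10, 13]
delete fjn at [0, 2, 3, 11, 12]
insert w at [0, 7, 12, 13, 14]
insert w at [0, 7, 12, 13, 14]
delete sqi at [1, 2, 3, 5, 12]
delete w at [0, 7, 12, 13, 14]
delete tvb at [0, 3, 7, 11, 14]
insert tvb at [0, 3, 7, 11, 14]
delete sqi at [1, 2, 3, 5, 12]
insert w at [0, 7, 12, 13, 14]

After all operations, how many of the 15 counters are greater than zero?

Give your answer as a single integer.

Answer: 8

Derivation:
Step 1: insert pdw at [0, 3, 7, 10, 13] -> counters=[1,0,0,1,0,0,0,1,0,0,1,0,0,1,0]
Step 2: insert fjn at [0, 2, 3, 11, 12] -> counters=[2,0,1,2,0,0,0,1,0,0,1,1,1,1,0]
Step 3: insert o at [5, 6, 7, 10, 13] -> counters=[2,0,1,2,0,1,1,2,0,0,2,1,1,2,0]
Step 4: insert w at [0, 7, 12, 13, 14] -> counters=[3,0,1,2,0,1,1,3,0,0,2,1,2,3,1]
Step 5: insert sqi at [1, 2, 3, 5, 12] -> counters=[3,1,2,3,0,2,1,3,0,0,2,1,3,3,1]
Step 6: insert tvb at [0, 3, 7, 11, 14] -> counters=[4,1,2,4,0,2,1,4,0,0,2,2,3,3,2]
Step 7: insert at at [2, 5, 8, 10, 14] -> counters=[4,1,3,4,0,3,1,4,1,0,3,2,3,3,3]
Step 8: insert w at [0, 7, 12, 13, 14] -> counters=[5,1,3,4,0,3,1,5,1,0,3,2,4,4,4]
Step 9: insert pdw at [0, 3, 7, 10, 13] -> counters=[6,1,3,5,0,3,1,6,1,0,4,2,4,5,4]
Step 10: insert tvb at [0, 3, 7, 11, 14] -> counters=[7,1,3,6,0,3,1,7,1,0,4,3,4,5,5]
Step 11: insert tvb at [0, 3, 7, 11, 14] -> counters=[8,1,3,7,0,3,1,8,1,0,4,4,4,5,6]
Step 12: delete o at [5, 6, 7, 10, 13] -> counters=[8,1,3,7,0,2,0,7,1,0,3,4,4,4,6]
Step 13: delete at at [2, 5, 8, 10, 14] -> counters=[8,1,2,7,0,1,0,7,0,0,2,4,4,4,5]
Step 14: insert tvb at [0, 3, 7, 11, 14] -> counters=[9,1,2,8,0,1,0,8,0,0,2,5,4,4,6]
Step 15: insert sqi at [1, 2, 3, 5, 12] -> counters=[9,2,3,9,0,2,0,8,0,0,2,5,5,4,6]
Step 16: delete tvb at [0, 3, 7, 11, 14] -> counters=[8,2,3,8,0,2,0,7,0,0,2,4,5,4,5]
Step 17: delete w at [0, 7, 12, 13, 14] -> counters=[7,2,3,8,0,2,0,6,0,0,2,4,4,3,4]
Step 18: insert pdw at [0, 3, 7, 10, 13] -> counters=[8,2,3,9,0,2,0,7,0,0,3,4,4,4,4]
Step 19: delete fjn at [0, 2, 3, 11, 12] -> counters=[7,2,2,8,0,2,0,7,0,0,3,3,3,4,4]
Step 20: insert w at [0, 7, 12, 13, 14] -> counters=[8,2,2,8,0,2,0,8,0,0,3,3,4,5,5]
Step 21: insert w at [0, 7, 12, 13, 14] -> counters=[9,2,2,8,0,2,0,9,0,0,3,3,5,6,6]
Step 22: delete sqi at [1, 2, 3, 5, 12] -> counters=[9,1,1,7,0,1,0,9,0,0,3,3,4,6,6]
Step 23: delete w at [0, 7, 12, 13, 14] -> counters=[8,1,1,7,0,1,0,8,0,0,3,3,3,5,5]
Step 24: delete tvb at [0, 3, 7, 11, 14] -> counters=[7,1,1,6,0,1,0,7,0,0,3,2,3,5,4]
Step 25: insert tvb at [0, 3, 7, 11, 14] -> counters=[8,1,1,7,0,1,0,8,0,0,3,3,3,5,5]
Step 26: delete sqi at [1, 2, 3, 5, 12] -> counters=[8,0,0,6,0,0,0,8,0,0,3,3,2,5,5]
Step 27: insert w at [0, 7, 12, 13, 14] -> counters=[9,0,0,6,0,0,0,9,0,0,3,3,3,6,6]
Final counters=[9,0,0,6,0,0,0,9,0,0,3,3,3,6,6] -> 8 nonzero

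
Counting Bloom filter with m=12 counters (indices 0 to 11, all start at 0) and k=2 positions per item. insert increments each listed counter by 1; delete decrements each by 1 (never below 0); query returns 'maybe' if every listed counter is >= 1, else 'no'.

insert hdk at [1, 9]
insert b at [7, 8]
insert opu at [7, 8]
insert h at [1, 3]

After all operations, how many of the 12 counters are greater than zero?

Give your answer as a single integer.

Answer: 5

Derivation:
Step 1: insert hdk at [1, 9] -> counters=[0,1,0,0,0,0,0,0,0,1,0,0]
Step 2: insert b at [7, 8] -> counters=[0,1,0,0,0,0,0,1,1,1,0,0]
Step 3: insert opu at [7, 8] -> counters=[0,1,0,0,0,0,0,2,2,1,0,0]
Step 4: insert h at [1, 3] -> counters=[0,2,0,1,0,0,0,2,2,1,0,0]
Final counters=[0,2,0,1,0,0,0,2,2,1,0,0] -> 5 nonzero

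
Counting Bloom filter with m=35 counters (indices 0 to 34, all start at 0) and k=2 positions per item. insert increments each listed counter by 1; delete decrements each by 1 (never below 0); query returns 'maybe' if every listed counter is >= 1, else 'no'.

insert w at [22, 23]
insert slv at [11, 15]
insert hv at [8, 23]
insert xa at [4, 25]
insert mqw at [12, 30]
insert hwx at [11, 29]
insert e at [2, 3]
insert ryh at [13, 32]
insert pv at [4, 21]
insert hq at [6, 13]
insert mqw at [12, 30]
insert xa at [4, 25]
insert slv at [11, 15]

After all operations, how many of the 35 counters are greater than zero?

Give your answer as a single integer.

Answer: 16

Derivation:
Step 1: insert w at [22, 23] -> counters=[0,0,0,0,0,0,0,0,0,0,0,0,0,0,0,0,0,0,0,0,0,0,1,1,0,0,0,0,0,0,0,0,0,0,0]
Step 2: insert slv at [11, 15] -> counters=[0,0,0,0,0,0,0,0,0,0,0,1,0,0,0,1,0,0,0,0,0,0,1,1,0,0,0,0,0,0,0,0,0,0,0]
Step 3: insert hv at [8, 23] -> counters=[0,0,0,0,0,0,0,0,1,0,0,1,0,0,0,1,0,0,0,0,0,0,1,2,0,0,0,0,0,0,0,0,0,0,0]
Step 4: insert xa at [4, 25] -> counters=[0,0,0,0,1,0,0,0,1,0,0,1,0,0,0,1,0,0,0,0,0,0,1,2,0,1,0,0,0,0,0,0,0,0,0]
Step 5: insert mqw at [12, 30] -> counters=[0,0,0,0,1,0,0,0,1,0,0,1,1,0,0,1,0,0,0,0,0,0,1,2,0,1,0,0,0,0,1,0,0,0,0]
Step 6: insert hwx at [11, 29] -> counters=[0,0,0,0,1,0,0,0,1,0,0,2,1,0,0,1,0,0,0,0,0,0,1,2,0,1,0,0,0,1,1,0,0,0,0]
Step 7: insert e at [2, 3] -> counters=[0,0,1,1,1,0,0,0,1,0,0,2,1,0,0,1,0,0,0,0,0,0,1,2,0,1,0,0,0,1,1,0,0,0,0]
Step 8: insert ryh at [13, 32] -> counters=[0,0,1,1,1,0,0,0,1,0,0,2,1,1,0,1,0,0,0,0,0,0,1,2,0,1,0,0,0,1,1,0,1,0,0]
Step 9: insert pv at [4, 21] -> counters=[0,0,1,1,2,0,0,0,1,0,0,2,1,1,0,1,0,0,0,0,0,1,1,2,0,1,0,0,0,1,1,0,1,0,0]
Step 10: insert hq at [6, 13] -> counters=[0,0,1,1,2,0,1,0,1,0,0,2,1,2,0,1,0,0,0,0,0,1,1,2,0,1,0,0,0,1,1,0,1,0,0]
Step 11: insert mqw at [12, 30] -> counters=[0,0,1,1,2,0,1,0,1,0,0,2,2,2,0,1,0,0,0,0,0,1,1,2,0,1,0,0,0,1,2,0,1,0,0]
Step 12: insert xa at [4, 25] -> counters=[0,0,1,1,3,0,1,0,1,0,0,2,2,2,0,1,0,0,0,0,0,1,1,2,0,2,0,0,0,1,2,0,1,0,0]
Step 13: insert slv at [11, 15] -> counters=[0,0,1,1,3,0,1,0,1,0,0,3,2,2,0,2,0,0,0,0,0,1,1,2,0,2,0,0,0,1,2,0,1,0,0]
Final counters=[0,0,1,1,3,0,1,0,1,0,0,3,2,2,0,2,0,0,0,0,0,1,1,2,0,2,0,0,0,1,2,0,1,0,0] -> 16 nonzero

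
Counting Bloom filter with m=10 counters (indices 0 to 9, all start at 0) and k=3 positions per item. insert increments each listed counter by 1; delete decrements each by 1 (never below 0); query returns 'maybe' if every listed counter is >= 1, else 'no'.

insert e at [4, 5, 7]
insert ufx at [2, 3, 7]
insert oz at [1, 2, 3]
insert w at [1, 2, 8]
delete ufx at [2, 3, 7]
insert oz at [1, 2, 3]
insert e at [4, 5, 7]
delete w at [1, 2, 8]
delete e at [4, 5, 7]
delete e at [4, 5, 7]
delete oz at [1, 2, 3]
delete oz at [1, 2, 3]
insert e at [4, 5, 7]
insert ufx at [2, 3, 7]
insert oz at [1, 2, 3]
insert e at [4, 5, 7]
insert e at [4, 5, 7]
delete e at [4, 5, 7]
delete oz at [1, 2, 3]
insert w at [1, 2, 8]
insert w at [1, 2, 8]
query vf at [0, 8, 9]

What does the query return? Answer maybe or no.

Step 1: insert e at [4, 5, 7] -> counters=[0,0,0,0,1,1,0,1,0,0]
Step 2: insert ufx at [2, 3, 7] -> counters=[0,0,1,1,1,1,0,2,0,0]
Step 3: insert oz at [1, 2, 3] -> counters=[0,1,2,2,1,1,0,2,0,0]
Step 4: insert w at [1, 2, 8] -> counters=[0,2,3,2,1,1,0,2,1,0]
Step 5: delete ufx at [2, 3, 7] -> counters=[0,2,2,1,1,1,0,1,1,0]
Step 6: insert oz at [1, 2, 3] -> counters=[0,3,3,2,1,1,0,1,1,0]
Step 7: insert e at [4, 5, 7] -> counters=[0,3,3,2,2,2,0,2,1,0]
Step 8: delete w at [1, 2, 8] -> counters=[0,2,2,2,2,2,0,2,0,0]
Step 9: delete e at [4, 5, 7] -> counters=[0,2,2,2,1,1,0,1,0,0]
Step 10: delete e at [4, 5, 7] -> counters=[0,2,2,2,0,0,0,0,0,0]
Step 11: delete oz at [1, 2, 3] -> counters=[0,1,1,1,0,0,0,0,0,0]
Step 12: delete oz at [1, 2, 3] -> counters=[0,0,0,0,0,0,0,0,0,0]
Step 13: insert e at [4, 5, 7] -> counters=[0,0,0,0,1,1,0,1,0,0]
Step 14: insert ufx at [2, 3, 7] -> counters=[0,0,1,1,1,1,0,2,0,0]
Step 15: insert oz at [1, 2, 3] -> counters=[0,1,2,2,1,1,0,2,0,0]
Step 16: insert e at [4, 5, 7] -> counters=[0,1,2,2,2,2,0,3,0,0]
Step 17: insert e at [4, 5, 7] -> counters=[0,1,2,2,3,3,0,4,0,0]
Step 18: delete e at [4, 5, 7] -> counters=[0,1,2,2,2,2,0,3,0,0]
Step 19: delete oz at [1, 2, 3] -> counters=[0,0,1,1,2,2,0,3,0,0]
Step 20: insert w at [1, 2, 8] -> counters=[0,1,2,1,2,2,0,3,1,0]
Step 21: insert w at [1, 2, 8] -> counters=[0,2,3,1,2,2,0,3,2,0]
Query vf: check counters[0]=0 counters[8]=2 counters[9]=0 -> no

Answer: no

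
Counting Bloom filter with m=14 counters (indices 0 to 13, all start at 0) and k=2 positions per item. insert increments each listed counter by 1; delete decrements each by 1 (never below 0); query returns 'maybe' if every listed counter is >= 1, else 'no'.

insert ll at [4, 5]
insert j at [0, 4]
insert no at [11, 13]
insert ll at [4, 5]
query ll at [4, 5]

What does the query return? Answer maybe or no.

Step 1: insert ll at [4, 5] -> counters=[0,0,0,0,1,1,0,0,0,0,0,0,0,0]
Step 2: insert j at [0, 4] -> counters=[1,0,0,0,2,1,0,0,0,0,0,0,0,0]
Step 3: insert no at [11, 13] -> counters=[1,0,0,0,2,1,0,0,0,0,0,1,0,1]
Step 4: insert ll at [4, 5] -> counters=[1,0,0,0,3,2,0,0,0,0,0,1,0,1]
Query ll: check counters[4]=3 counters[5]=2 -> maybe

Answer: maybe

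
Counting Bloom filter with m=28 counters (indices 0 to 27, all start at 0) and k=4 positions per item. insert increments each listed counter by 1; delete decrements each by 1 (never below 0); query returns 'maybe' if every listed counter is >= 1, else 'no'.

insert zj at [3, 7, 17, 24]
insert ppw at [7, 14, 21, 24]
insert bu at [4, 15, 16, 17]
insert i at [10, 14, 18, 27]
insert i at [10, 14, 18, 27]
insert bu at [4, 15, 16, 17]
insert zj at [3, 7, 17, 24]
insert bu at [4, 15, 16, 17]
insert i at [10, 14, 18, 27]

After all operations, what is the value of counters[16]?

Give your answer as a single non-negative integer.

Step 1: insert zj at [3, 7, 17, 24] -> counters=[0,0,0,1,0,0,0,1,0,0,0,0,0,0,0,0,0,1,0,0,0,0,0,0,1,0,0,0]
Step 2: insert ppw at [7, 14, 21, 24] -> counters=[0,0,0,1,0,0,0,2,0,0,0,0,0,0,1,0,0,1,0,0,0,1,0,0,2,0,0,0]
Step 3: insert bu at [4, 15, 16, 17] -> counters=[0,0,0,1,1,0,0,2,0,0,0,0,0,0,1,1,1,2,0,0,0,1,0,0,2,0,0,0]
Step 4: insert i at [10, 14, 18, 27] -> counters=[0,0,0,1,1,0,0,2,0,0,1,0,0,0,2,1,1,2,1,0,0,1,0,0,2,0,0,1]
Step 5: insert i at [10, 14, 18, 27] -> counters=[0,0,0,1,1,0,0,2,0,0,2,0,0,0,3,1,1,2,2,0,0,1,0,0,2,0,0,2]
Step 6: insert bu at [4, 15, 16, 17] -> counters=[0,0,0,1,2,0,0,2,0,0,2,0,0,0,3,2,2,3,2,0,0,1,0,0,2,0,0,2]
Step 7: insert zj at [3, 7, 17, 24] -> counters=[0,0,0,2,2,0,0,3,0,0,2,0,0,0,3,2,2,4,2,0,0,1,0,0,3,0,0,2]
Step 8: insert bu at [4, 15, 16, 17] -> counters=[0,0,0,2,3,0,0,3,0,0,2,0,0,0,3,3,3,5,2,0,0,1,0,0,3,0,0,2]
Step 9: insert i at [10, 14, 18, 27] -> counters=[0,0,0,2,3,0,0,3,0,0,3,0,0,0,4,3,3,5,3,0,0,1,0,0,3,0,0,3]
Final counters=[0,0,0,2,3,0,0,3,0,0,3,0,0,0,4,3,3,5,3,0,0,1,0,0,3,0,0,3] -> counters[16]=3

Answer: 3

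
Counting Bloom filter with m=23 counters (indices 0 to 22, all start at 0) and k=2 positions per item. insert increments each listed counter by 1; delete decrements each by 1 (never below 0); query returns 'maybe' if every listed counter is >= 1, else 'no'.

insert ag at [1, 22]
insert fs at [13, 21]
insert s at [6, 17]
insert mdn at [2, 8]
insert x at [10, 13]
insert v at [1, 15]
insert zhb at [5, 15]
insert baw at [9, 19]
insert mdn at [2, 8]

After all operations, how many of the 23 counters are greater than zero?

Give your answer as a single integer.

Answer: 13

Derivation:
Step 1: insert ag at [1, 22] -> counters=[0,1,0,0,0,0,0,0,0,0,0,0,0,0,0,0,0,0,0,0,0,0,1]
Step 2: insert fs at [13, 21] -> counters=[0,1,0,0,0,0,0,0,0,0,0,0,0,1,0,0,0,0,0,0,0,1,1]
Step 3: insert s at [6, 17] -> counters=[0,1,0,0,0,0,1,0,0,0,0,0,0,1,0,0,0,1,0,0,0,1,1]
Step 4: insert mdn at [2, 8] -> counters=[0,1,1,0,0,0,1,0,1,0,0,0,0,1,0,0,0,1,0,0,0,1,1]
Step 5: insert x at [10, 13] -> counters=[0,1,1,0,0,0,1,0,1,0,1,0,0,2,0,0,0,1,0,0,0,1,1]
Step 6: insert v at [1, 15] -> counters=[0,2,1,0,0,0,1,0,1,0,1,0,0,2,0,1,0,1,0,0,0,1,1]
Step 7: insert zhb at [5, 15] -> counters=[0,2,1,0,0,1,1,0,1,0,1,0,0,2,0,2,0,1,0,0,0,1,1]
Step 8: insert baw at [9, 19] -> counters=[0,2,1,0,0,1,1,0,1,1,1,0,0,2,0,2,0,1,0,1,0,1,1]
Step 9: insert mdn at [2, 8] -> counters=[0,2,2,0,0,1,1,0,2,1,1,0,0,2,0,2,0,1,0,1,0,1,1]
Final counters=[0,2,2,0,0,1,1,0,2,1,1,0,0,2,0,2,0,1,0,1,0,1,1] -> 13 nonzero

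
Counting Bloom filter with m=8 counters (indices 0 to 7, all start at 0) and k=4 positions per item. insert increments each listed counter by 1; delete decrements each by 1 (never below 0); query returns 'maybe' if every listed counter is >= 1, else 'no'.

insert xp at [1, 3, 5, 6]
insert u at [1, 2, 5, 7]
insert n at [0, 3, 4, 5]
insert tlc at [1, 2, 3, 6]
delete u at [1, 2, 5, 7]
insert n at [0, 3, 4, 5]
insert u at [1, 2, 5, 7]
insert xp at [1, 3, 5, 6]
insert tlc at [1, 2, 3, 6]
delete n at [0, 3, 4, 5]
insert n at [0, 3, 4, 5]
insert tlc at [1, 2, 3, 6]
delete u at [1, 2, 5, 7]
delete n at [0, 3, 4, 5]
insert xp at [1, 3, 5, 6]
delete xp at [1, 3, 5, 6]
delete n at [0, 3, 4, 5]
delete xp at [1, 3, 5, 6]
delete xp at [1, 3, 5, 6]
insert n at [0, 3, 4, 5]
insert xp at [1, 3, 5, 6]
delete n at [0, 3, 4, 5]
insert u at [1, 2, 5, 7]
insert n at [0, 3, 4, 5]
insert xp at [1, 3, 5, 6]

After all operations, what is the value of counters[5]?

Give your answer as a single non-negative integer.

Step 1: insert xp at [1, 3, 5, 6] -> counters=[0,1,0,1,0,1,1,0]
Step 2: insert u at [1, 2, 5, 7] -> counters=[0,2,1,1,0,2,1,1]
Step 3: insert n at [0, 3, 4, 5] -> counters=[1,2,1,2,1,3,1,1]
Step 4: insert tlc at [1, 2, 3, 6] -> counters=[1,3,2,3,1,3,2,1]
Step 5: delete u at [1, 2, 5, 7] -> counters=[1,2,1,3,1,2,2,0]
Step 6: insert n at [0, 3, 4, 5] -> counters=[2,2,1,4,2,3,2,0]
Step 7: insert u at [1, 2, 5, 7] -> counters=[2,3,2,4,2,4,2,1]
Step 8: insert xp at [1, 3, 5, 6] -> counters=[2,4,2,5,2,5,3,1]
Step 9: insert tlc at [1, 2, 3, 6] -> counters=[2,5,3,6,2,5,4,1]
Step 10: delete n at [0, 3, 4, 5] -> counters=[1,5,3,5,1,4,4,1]
Step 11: insert n at [0, 3, 4, 5] -> counters=[2,5,3,6,2,5,4,1]
Step 12: insert tlc at [1, 2, 3, 6] -> counters=[2,6,4,7,2,5,5,1]
Step 13: delete u at [1, 2, 5, 7] -> counters=[2,5,3,7,2,4,5,0]
Step 14: delete n at [0, 3, 4, 5] -> counters=[1,5,3,6,1,3,5,0]
Step 15: insert xp at [1, 3, 5, 6] -> counters=[1,6,3,7,1,4,6,0]
Step 16: delete xp at [1, 3, 5, 6] -> counters=[1,5,3,6,1,3,5,0]
Step 17: delete n at [0, 3, 4, 5] -> counters=[0,5,3,5,0,2,5,0]
Step 18: delete xp at [1, 3, 5, 6] -> counters=[0,4,3,4,0,1,4,0]
Step 19: delete xp at [1, 3, 5, 6] -> counters=[0,3,3,3,0,0,3,0]
Step 20: insert n at [0, 3, 4, 5] -> counters=[1,3,3,4,1,1,3,0]
Step 21: insert xp at [1, 3, 5, 6] -> counters=[1,4,3,5,1,2,4,0]
Step 22: delete n at [0, 3, 4, 5] -> counters=[0,4,3,4,0,1,4,0]
Step 23: insert u at [1, 2, 5, 7] -> counters=[0,5,4,4,0,2,4,1]
Step 24: insert n at [0, 3, 4, 5] -> counters=[1,5,4,5,1,3,4,1]
Step 25: insert xp at [1, 3, 5, 6] -> counters=[1,6,4,6,1,4,5,1]
Final counters=[1,6,4,6,1,4,5,1] -> counters[5]=4

Answer: 4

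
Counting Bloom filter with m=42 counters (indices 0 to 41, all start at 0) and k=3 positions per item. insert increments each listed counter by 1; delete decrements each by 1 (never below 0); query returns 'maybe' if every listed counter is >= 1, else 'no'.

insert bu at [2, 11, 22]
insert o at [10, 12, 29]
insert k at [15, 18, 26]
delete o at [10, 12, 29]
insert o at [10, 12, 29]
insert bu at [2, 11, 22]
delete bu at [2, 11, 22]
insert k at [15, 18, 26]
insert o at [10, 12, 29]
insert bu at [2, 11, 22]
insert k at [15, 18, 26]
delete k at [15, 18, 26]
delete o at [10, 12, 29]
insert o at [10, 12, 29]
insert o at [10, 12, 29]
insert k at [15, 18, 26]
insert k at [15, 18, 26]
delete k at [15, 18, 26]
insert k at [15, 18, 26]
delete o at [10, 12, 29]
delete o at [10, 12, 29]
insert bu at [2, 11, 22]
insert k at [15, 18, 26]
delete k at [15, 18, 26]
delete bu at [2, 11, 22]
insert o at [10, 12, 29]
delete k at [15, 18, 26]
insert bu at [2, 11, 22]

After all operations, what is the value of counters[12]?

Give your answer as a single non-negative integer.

Step 1: insert bu at [2, 11, 22] -> counters=[0,0,1,0,0,0,0,0,0,0,0,1,0,0,0,0,0,0,0,0,0,0,1,0,0,0,0,0,0,0,0,0,0,0,0,0,0,0,0,0,0,0]
Step 2: insert o at [10, 12, 29] -> counters=[0,0,1,0,0,0,0,0,0,0,1,1,1,0,0,0,0,0,0,0,0,0,1,0,0,0,0,0,0,1,0,0,0,0,0,0,0,0,0,0,0,0]
Step 3: insert k at [15, 18, 26] -> counters=[0,0,1,0,0,0,0,0,0,0,1,1,1,0,0,1,0,0,1,0,0,0,1,0,0,0,1,0,0,1,0,0,0,0,0,0,0,0,0,0,0,0]
Step 4: delete o at [10, 12, 29] -> counters=[0,0,1,0,0,0,0,0,0,0,0,1,0,0,0,1,0,0,1,0,0,0,1,0,0,0,1,0,0,0,0,0,0,0,0,0,0,0,0,0,0,0]
Step 5: insert o at [10, 12, 29] -> counters=[0,0,1,0,0,0,0,0,0,0,1,1,1,0,0,1,0,0,1,0,0,0,1,0,0,0,1,0,0,1,0,0,0,0,0,0,0,0,0,0,0,0]
Step 6: insert bu at [2, 11, 22] -> counters=[0,0,2,0,0,0,0,0,0,0,1,2,1,0,0,1,0,0,1,0,0,0,2,0,0,0,1,0,0,1,0,0,0,0,0,0,0,0,0,0,0,0]
Step 7: delete bu at [2, 11, 22] -> counters=[0,0,1,0,0,0,0,0,0,0,1,1,1,0,0,1,0,0,1,0,0,0,1,0,0,0,1,0,0,1,0,0,0,0,0,0,0,0,0,0,0,0]
Step 8: insert k at [15, 18, 26] -> counters=[0,0,1,0,0,0,0,0,0,0,1,1,1,0,0,2,0,0,2,0,0,0,1,0,0,0,2,0,0,1,0,0,0,0,0,0,0,0,0,0,0,0]
Step 9: insert o at [10, 12, 29] -> counters=[0,0,1,0,0,0,0,0,0,0,2,1,2,0,0,2,0,0,2,0,0,0,1,0,0,0,2,0,0,2,0,0,0,0,0,0,0,0,0,0,0,0]
Step 10: insert bu at [2, 11, 22] -> counters=[0,0,2,0,0,0,0,0,0,0,2,2,2,0,0,2,0,0,2,0,0,0,2,0,0,0,2,0,0,2,0,0,0,0,0,0,0,0,0,0,0,0]
Step 11: insert k at [15, 18, 26] -> counters=[0,0,2,0,0,0,0,0,0,0,2,2,2,0,0,3,0,0,3,0,0,0,2,0,0,0,3,0,0,2,0,0,0,0,0,0,0,0,0,0,0,0]
Step 12: delete k at [15, 18, 26] -> counters=[0,0,2,0,0,0,0,0,0,0,2,2,2,0,0,2,0,0,2,0,0,0,2,0,0,0,2,0,0,2,0,0,0,0,0,0,0,0,0,0,0,0]
Step 13: delete o at [10, 12, 29] -> counters=[0,0,2,0,0,0,0,0,0,0,1,2,1,0,0,2,0,0,2,0,0,0,2,0,0,0,2,0,0,1,0,0,0,0,0,0,0,0,0,0,0,0]
Step 14: insert o at [10, 12, 29] -> counters=[0,0,2,0,0,0,0,0,0,0,2,2,2,0,0,2,0,0,2,0,0,0,2,0,0,0,2,0,0,2,0,0,0,0,0,0,0,0,0,0,0,0]
Step 15: insert o at [10, 12, 29] -> counters=[0,0,2,0,0,0,0,0,0,0,3,2,3,0,0,2,0,0,2,0,0,0,2,0,0,0,2,0,0,3,0,0,0,0,0,0,0,0,0,0,0,0]
Step 16: insert k at [15, 18, 26] -> counters=[0,0,2,0,0,0,0,0,0,0,3,2,3,0,0,3,0,0,3,0,0,0,2,0,0,0,3,0,0,3,0,0,0,0,0,0,0,0,0,0,0,0]
Step 17: insert k at [15, 18, 26] -> counters=[0,0,2,0,0,0,0,0,0,0,3,2,3,0,0,4,0,0,4,0,0,0,2,0,0,0,4,0,0,3,0,0,0,0,0,0,0,0,0,0,0,0]
Step 18: delete k at [15, 18, 26] -> counters=[0,0,2,0,0,0,0,0,0,0,3,2,3,0,0,3,0,0,3,0,0,0,2,0,0,0,3,0,0,3,0,0,0,0,0,0,0,0,0,0,0,0]
Step 19: insert k at [15, 18, 26] -> counters=[0,0,2,0,0,0,0,0,0,0,3,2,3,0,0,4,0,0,4,0,0,0,2,0,0,0,4,0,0,3,0,0,0,0,0,0,0,0,0,0,0,0]
Step 20: delete o at [10, 12, 29] -> counters=[0,0,2,0,0,0,0,0,0,0,2,2,2,0,0,4,0,0,4,0,0,0,2,0,0,0,4,0,0,2,0,0,0,0,0,0,0,0,0,0,0,0]
Step 21: delete o at [10, 12, 29] -> counters=[0,0,2,0,0,0,0,0,0,0,1,2,1,0,0,4,0,0,4,0,0,0,2,0,0,0,4,0,0,1,0,0,0,0,0,0,0,0,0,0,0,0]
Step 22: insert bu at [2, 11, 22] -> counters=[0,0,3,0,0,0,0,0,0,0,1,3,1,0,0,4,0,0,4,0,0,0,3,0,0,0,4,0,0,1,0,0,0,0,0,0,0,0,0,0,0,0]
Step 23: insert k at [15, 18, 26] -> counters=[0,0,3,0,0,0,0,0,0,0,1,3,1,0,0,5,0,0,5,0,0,0,3,0,0,0,5,0,0,1,0,0,0,0,0,0,0,0,0,0,0,0]
Step 24: delete k at [15, 18, 26] -> counters=[0,0,3,0,0,0,0,0,0,0,1,3,1,0,0,4,0,0,4,0,0,0,3,0,0,0,4,0,0,1,0,0,0,0,0,0,0,0,0,0,0,0]
Step 25: delete bu at [2, 11, 22] -> counters=[0,0,2,0,0,0,0,0,0,0,1,2,1,0,0,4,0,0,4,0,0,0,2,0,0,0,4,0,0,1,0,0,0,0,0,0,0,0,0,0,0,0]
Step 26: insert o at [10, 12, 29] -> counters=[0,0,2,0,0,0,0,0,0,0,2,2,2,0,0,4,0,0,4,0,0,0,2,0,0,0,4,0,0,2,0,0,0,0,0,0,0,0,0,0,0,0]
Step 27: delete k at [15, 18, 26] -> counters=[0,0,2,0,0,0,0,0,0,0,2,2,2,0,0,3,0,0,3,0,0,0,2,0,0,0,3,0,0,2,0,0,0,0,0,0,0,0,0,0,0,0]
Step 28: insert bu at [2, 11, 22] -> counters=[0,0,3,0,0,0,0,0,0,0,2,3,2,0,0,3,0,0,3,0,0,0,3,0,0,0,3,0,0,2,0,0,0,0,0,0,0,0,0,0,0,0]
Final counters=[0,0,3,0,0,0,0,0,0,0,2,3,2,0,0,3,0,0,3,0,0,0,3,0,0,0,3,0,0,2,0,0,0,0,0,0,0,0,0,0,0,0] -> counters[12]=2

Answer: 2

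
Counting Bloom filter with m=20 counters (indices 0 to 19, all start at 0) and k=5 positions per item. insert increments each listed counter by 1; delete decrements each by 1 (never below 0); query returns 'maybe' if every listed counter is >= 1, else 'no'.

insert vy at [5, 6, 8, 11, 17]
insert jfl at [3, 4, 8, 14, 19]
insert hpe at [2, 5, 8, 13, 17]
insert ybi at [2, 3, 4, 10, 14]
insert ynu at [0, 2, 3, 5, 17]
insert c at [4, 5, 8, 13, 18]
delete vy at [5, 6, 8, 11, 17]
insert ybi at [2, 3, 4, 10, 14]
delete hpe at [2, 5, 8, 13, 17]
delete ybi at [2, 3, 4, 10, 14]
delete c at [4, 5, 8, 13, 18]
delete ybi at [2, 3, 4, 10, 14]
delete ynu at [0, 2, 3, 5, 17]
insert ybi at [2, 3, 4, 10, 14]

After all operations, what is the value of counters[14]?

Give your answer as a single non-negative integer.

Answer: 2

Derivation:
Step 1: insert vy at [5, 6, 8, 11, 17] -> counters=[0,0,0,0,0,1,1,0,1,0,0,1,0,0,0,0,0,1,0,0]
Step 2: insert jfl at [3, 4, 8, 14, 19] -> counters=[0,0,0,1,1,1,1,0,2,0,0,1,0,0,1,0,0,1,0,1]
Step 3: insert hpe at [2, 5, 8, 13, 17] -> counters=[0,0,1,1,1,2,1,0,3,0,0,1,0,1,1,0,0,2,0,1]
Step 4: insert ybi at [2, 3, 4, 10, 14] -> counters=[0,0,2,2,2,2,1,0,3,0,1,1,0,1,2,0,0,2,0,1]
Step 5: insert ynu at [0, 2, 3, 5, 17] -> counters=[1,0,3,3,2,3,1,0,3,0,1,1,0,1,2,0,0,3,0,1]
Step 6: insert c at [4, 5, 8, 13, 18] -> counters=[1,0,3,3,3,4,1,0,4,0,1,1,0,2,2,0,0,3,1,1]
Step 7: delete vy at [5, 6, 8, 11, 17] -> counters=[1,0,3,3,3,3,0,0,3,0,1,0,0,2,2,0,0,2,1,1]
Step 8: insert ybi at [2, 3, 4, 10, 14] -> counters=[1,0,4,4,4,3,0,0,3,0,2,0,0,2,3,0,0,2,1,1]
Step 9: delete hpe at [2, 5, 8, 13, 17] -> counters=[1,0,3,4,4,2,0,0,2,0,2,0,0,1,3,0,0,1,1,1]
Step 10: delete ybi at [2, 3, 4, 10, 14] -> counters=[1,0,2,3,3,2,0,0,2,0,1,0,0,1,2,0,0,1,1,1]
Step 11: delete c at [4, 5, 8, 13, 18] -> counters=[1,0,2,3,2,1,0,0,1,0,1,0,0,0,2,0,0,1,0,1]
Step 12: delete ybi at [2, 3, 4, 10, 14] -> counters=[1,0,1,2,1,1,0,0,1,0,0,0,0,0,1,0,0,1,0,1]
Step 13: delete ynu at [0, 2, 3, 5, 17] -> counters=[0,0,0,1,1,0,0,0,1,0,0,0,0,0,1,0,0,0,0,1]
Step 14: insert ybi at [2, 3, 4, 10, 14] -> counters=[0,0,1,2,2,0,0,0,1,0,1,0,0,0,2,0,0,0,0,1]
Final counters=[0,0,1,2,2,0,0,0,1,0,1,0,0,0,2,0,0,0,0,1] -> counters[14]=2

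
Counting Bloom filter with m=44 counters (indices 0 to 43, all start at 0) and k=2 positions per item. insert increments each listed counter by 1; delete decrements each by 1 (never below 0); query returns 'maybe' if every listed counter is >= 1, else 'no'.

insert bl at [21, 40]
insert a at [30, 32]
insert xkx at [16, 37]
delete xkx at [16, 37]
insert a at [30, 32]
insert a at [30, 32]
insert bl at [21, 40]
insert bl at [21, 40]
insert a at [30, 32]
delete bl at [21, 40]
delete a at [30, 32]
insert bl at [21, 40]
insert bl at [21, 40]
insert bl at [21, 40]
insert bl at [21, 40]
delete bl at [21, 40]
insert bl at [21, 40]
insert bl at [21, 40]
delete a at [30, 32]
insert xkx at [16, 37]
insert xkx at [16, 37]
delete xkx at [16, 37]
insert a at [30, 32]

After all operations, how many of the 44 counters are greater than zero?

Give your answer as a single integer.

Step 1: insert bl at [21, 40] -> counters=[0,0,0,0,0,0,0,0,0,0,0,0,0,0,0,0,0,0,0,0,0,1,0,0,0,0,0,0,0,0,0,0,0,0,0,0,0,0,0,0,1,0,0,0]
Step 2: insert a at [30, 32] -> counters=[0,0,0,0,0,0,0,0,0,0,0,0,0,0,0,0,0,0,0,0,0,1,0,0,0,0,0,0,0,0,1,0,1,0,0,0,0,0,0,0,1,0,0,0]
Step 3: insert xkx at [16, 37] -> counters=[0,0,0,0,0,0,0,0,0,0,0,0,0,0,0,0,1,0,0,0,0,1,0,0,0,0,0,0,0,0,1,0,1,0,0,0,0,1,0,0,1,0,0,0]
Step 4: delete xkx at [16, 37] -> counters=[0,0,0,0,0,0,0,0,0,0,0,0,0,0,0,0,0,0,0,0,0,1,0,0,0,0,0,0,0,0,1,0,1,0,0,0,0,0,0,0,1,0,0,0]
Step 5: insert a at [30, 32] -> counters=[0,0,0,0,0,0,0,0,0,0,0,0,0,0,0,0,0,0,0,0,0,1,0,0,0,0,0,0,0,0,2,0,2,0,0,0,0,0,0,0,1,0,0,0]
Step 6: insert a at [30, 32] -> counters=[0,0,0,0,0,0,0,0,0,0,0,0,0,0,0,0,0,0,0,0,0,1,0,0,0,0,0,0,0,0,3,0,3,0,0,0,0,0,0,0,1,0,0,0]
Step 7: insert bl at [21, 40] -> counters=[0,0,0,0,0,0,0,0,0,0,0,0,0,0,0,0,0,0,0,0,0,2,0,0,0,0,0,0,0,0,3,0,3,0,0,0,0,0,0,0,2,0,0,0]
Step 8: insert bl at [21, 40] -> counters=[0,0,0,0,0,0,0,0,0,0,0,0,0,0,0,0,0,0,0,0,0,3,0,0,0,0,0,0,0,0,3,0,3,0,0,0,0,0,0,0,3,0,0,0]
Step 9: insert a at [30, 32] -> counters=[0,0,0,0,0,0,0,0,0,0,0,0,0,0,0,0,0,0,0,0,0,3,0,0,0,0,0,0,0,0,4,0,4,0,0,0,0,0,0,0,3,0,0,0]
Step 10: delete bl at [21, 40] -> counters=[0,0,0,0,0,0,0,0,0,0,0,0,0,0,0,0,0,0,0,0,0,2,0,0,0,0,0,0,0,0,4,0,4,0,0,0,0,0,0,0,2,0,0,0]
Step 11: delete a at [30, 32] -> counters=[0,0,0,0,0,0,0,0,0,0,0,0,0,0,0,0,0,0,0,0,0,2,0,0,0,0,0,0,0,0,3,0,3,0,0,0,0,0,0,0,2,0,0,0]
Step 12: insert bl at [21, 40] -> counters=[0,0,0,0,0,0,0,0,0,0,0,0,0,0,0,0,0,0,0,0,0,3,0,0,0,0,0,0,0,0,3,0,3,0,0,0,0,0,0,0,3,0,0,0]
Step 13: insert bl at [21, 40] -> counters=[0,0,0,0,0,0,0,0,0,0,0,0,0,0,0,0,0,0,0,0,0,4,0,0,0,0,0,0,0,0,3,0,3,0,0,0,0,0,0,0,4,0,0,0]
Step 14: insert bl at [21, 40] -> counters=[0,0,0,0,0,0,0,0,0,0,0,0,0,0,0,0,0,0,0,0,0,5,0,0,0,0,0,0,0,0,3,0,3,0,0,0,0,0,0,0,5,0,0,0]
Step 15: insert bl at [21, 40] -> counters=[0,0,0,0,0,0,0,0,0,0,0,0,0,0,0,0,0,0,0,0,0,6,0,0,0,0,0,0,0,0,3,0,3,0,0,0,0,0,0,0,6,0,0,0]
Step 16: delete bl at [21, 40] -> counters=[0,0,0,0,0,0,0,0,0,0,0,0,0,0,0,0,0,0,0,0,0,5,0,0,0,0,0,0,0,0,3,0,3,0,0,0,0,0,0,0,5,0,0,0]
Step 17: insert bl at [21, 40] -> counters=[0,0,0,0,0,0,0,0,0,0,0,0,0,0,0,0,0,0,0,0,0,6,0,0,0,0,0,0,0,0,3,0,3,0,0,0,0,0,0,0,6,0,0,0]
Step 18: insert bl at [21, 40] -> counters=[0,0,0,0,0,0,0,0,0,0,0,0,0,0,0,0,0,0,0,0,0,7,0,0,0,0,0,0,0,0,3,0,3,0,0,0,0,0,0,0,7,0,0,0]
Step 19: delete a at [30, 32] -> counters=[0,0,0,0,0,0,0,0,0,0,0,0,0,0,0,0,0,0,0,0,0,7,0,0,0,0,0,0,0,0,2,0,2,0,0,0,0,0,0,0,7,0,0,0]
Step 20: insert xkx at [16, 37] -> counters=[0,0,0,0,0,0,0,0,0,0,0,0,0,0,0,0,1,0,0,0,0,7,0,0,0,0,0,0,0,0,2,0,2,0,0,0,0,1,0,0,7,0,0,0]
Step 21: insert xkx at [16, 37] -> counters=[0,0,0,0,0,0,0,0,0,0,0,0,0,0,0,0,2,0,0,0,0,7,0,0,0,0,0,0,0,0,2,0,2,0,0,0,0,2,0,0,7,0,0,0]
Step 22: delete xkx at [16, 37] -> counters=[0,0,0,0,0,0,0,0,0,0,0,0,0,0,0,0,1,0,0,0,0,7,0,0,0,0,0,0,0,0,2,0,2,0,0,0,0,1,0,0,7,0,0,0]
Step 23: insert a at [30, 32] -> counters=[0,0,0,0,0,0,0,0,0,0,0,0,0,0,0,0,1,0,0,0,0,7,0,0,0,0,0,0,0,0,3,0,3,0,0,0,0,1,0,0,7,0,0,0]
Final counters=[0,0,0,0,0,0,0,0,0,0,0,0,0,0,0,0,1,0,0,0,0,7,0,0,0,0,0,0,0,0,3,0,3,0,0,0,0,1,0,0,7,0,0,0] -> 6 nonzero

Answer: 6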